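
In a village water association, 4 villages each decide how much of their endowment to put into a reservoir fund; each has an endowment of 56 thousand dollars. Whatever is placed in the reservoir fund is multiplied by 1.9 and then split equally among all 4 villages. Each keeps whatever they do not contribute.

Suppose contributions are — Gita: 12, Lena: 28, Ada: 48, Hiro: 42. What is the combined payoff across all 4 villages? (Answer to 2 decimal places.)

Total contributed: 12 + 28 + 48 + 42 = 130; total kept: 4 × 56 − 130 = 94.
The reservoir fund pays out 1.9 × 130 = 247.00 in aggregate.
Group total = 94 + 247.00 = 341.00.

341.00 thousand dollars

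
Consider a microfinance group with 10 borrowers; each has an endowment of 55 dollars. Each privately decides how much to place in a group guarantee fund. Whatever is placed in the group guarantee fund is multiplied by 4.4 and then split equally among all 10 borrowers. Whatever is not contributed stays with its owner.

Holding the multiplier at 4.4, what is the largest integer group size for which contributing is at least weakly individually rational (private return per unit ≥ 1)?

4

Private return per unit is 4.4/(group size), which is ≥ 1 whenever the group size is ≤ 4.4.
The largest such integer is 4.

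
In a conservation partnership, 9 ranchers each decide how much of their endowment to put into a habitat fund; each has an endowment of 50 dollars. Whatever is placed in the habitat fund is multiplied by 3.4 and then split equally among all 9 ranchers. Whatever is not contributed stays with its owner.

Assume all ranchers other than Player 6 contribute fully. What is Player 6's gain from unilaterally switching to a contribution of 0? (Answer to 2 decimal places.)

Switching from a contribution of 50 to 0 lets Player 6 keep an extra 50 dollars, but lowers the habitat fund by 50, which costs Player 6 their own share of that drop: 3.4/9 × 50 = 18.89.
Net gain = 50 − 18.89 = 31.11. The private return per contributed unit (0.3778) is below 1, so free-riding is indeed the best response regardless of what the others do.

31.11 dollars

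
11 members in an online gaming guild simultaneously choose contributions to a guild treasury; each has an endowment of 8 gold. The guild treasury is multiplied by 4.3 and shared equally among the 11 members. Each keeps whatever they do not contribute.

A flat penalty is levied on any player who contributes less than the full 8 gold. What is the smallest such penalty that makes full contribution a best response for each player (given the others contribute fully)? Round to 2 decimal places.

4.87 gold

Given the others contribute fully, the best deviation is to contribute 0 (any partial contribution still incurs the fine and gives up units whose private return 0.3909 is below 1).
Deviating from 8 to 0 saves 8 gold but forfeits the deviator's share of the drop in the guild treasury: 4.3/11 × 8 = 3.13.
So the deviation gain is 8 − 3.13 = 4.87, and the fine must be at least 4.87 gold to wipe it out.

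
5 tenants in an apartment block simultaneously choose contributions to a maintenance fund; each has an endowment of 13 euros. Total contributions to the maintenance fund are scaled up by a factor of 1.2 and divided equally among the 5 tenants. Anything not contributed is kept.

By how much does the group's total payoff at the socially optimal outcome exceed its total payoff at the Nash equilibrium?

Each contributed unit returns 1.2/5 = 0.2400 to its contributor — below 1 — so contributing 0 is dominant for every player. At the Nash equilibrium everyone keeps their 13, and the group total is 5 × 13 = 65.
Each contributed unit returns 1.200 to the group as a whole (0.2400 to each of 5 players), which exceeds 1, so the social optimum is full contribution: group total = 1.200 × 65 = 78.00.
Efficiency loss = 78.00 − 65 = 13.00.

13.00 euros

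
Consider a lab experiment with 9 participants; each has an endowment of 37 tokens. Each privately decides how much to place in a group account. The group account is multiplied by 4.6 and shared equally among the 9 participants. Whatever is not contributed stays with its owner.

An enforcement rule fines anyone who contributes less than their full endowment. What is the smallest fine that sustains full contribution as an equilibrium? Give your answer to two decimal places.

Given the others contribute fully, the best deviation is to contribute 0 (any partial contribution still incurs the fine and gives up units whose private return 0.5111 is below 1).
Deviating from 37 to 0 saves 37 tokens but forfeits the deviator's share of the drop in the group account: 4.6/9 × 37 = 18.91.
So the deviation gain is 37 − 18.91 = 18.09, and the fine must be at least 18.09 tokens to wipe it out.

18.09 tokens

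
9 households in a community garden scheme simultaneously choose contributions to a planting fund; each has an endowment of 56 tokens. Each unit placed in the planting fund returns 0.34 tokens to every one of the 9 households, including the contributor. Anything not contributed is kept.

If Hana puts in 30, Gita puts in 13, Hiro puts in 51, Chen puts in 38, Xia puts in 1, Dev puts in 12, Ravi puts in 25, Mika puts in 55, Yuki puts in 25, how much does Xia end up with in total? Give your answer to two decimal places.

Total contributed: 30 + 13 + 51 + 38 + 1 + 12 + 25 + 55 + 25 = 250.
Each receives 0.34 × 250 = 85.00 from the planting fund.
Xia keeps 56 − 1 = 55, so Xia's payoff is 55 + 85.00 = 140.00.

140.00 tokens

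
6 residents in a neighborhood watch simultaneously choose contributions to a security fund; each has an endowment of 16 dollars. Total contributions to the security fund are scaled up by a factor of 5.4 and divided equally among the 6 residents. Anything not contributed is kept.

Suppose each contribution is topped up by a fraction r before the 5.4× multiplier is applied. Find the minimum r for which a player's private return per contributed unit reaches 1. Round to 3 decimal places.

0.111

With matching at rate r, one contributed unit becomes (1 + r) in the security fund and returns 5.4 × (1 + r) / 6 to the contributor.
Setting this equal to 1: 1 + r = 6/5.4 = 1.1111.
So the minimum matching rate is r = 1.1111 − 1 = 0.111.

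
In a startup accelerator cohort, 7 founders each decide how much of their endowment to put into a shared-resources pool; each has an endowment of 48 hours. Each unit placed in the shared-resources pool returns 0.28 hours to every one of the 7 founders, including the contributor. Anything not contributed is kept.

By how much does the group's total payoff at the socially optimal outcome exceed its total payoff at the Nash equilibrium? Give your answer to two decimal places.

The private return per contributed unit is 0.28 < 1, so contributing 0 is dominant for every player. At the Nash equilibrium everyone keeps their 48, and the group total is 7 × 48 = 336.
Each contributed unit returns 1.960 to the group as a whole (0.28 to each of 7 players), which exceeds 1, so the social optimum is full contribution: group total = 1.960 × 336 = 658.56.
Efficiency loss = 658.56 − 336 = 322.56.

322.56 hours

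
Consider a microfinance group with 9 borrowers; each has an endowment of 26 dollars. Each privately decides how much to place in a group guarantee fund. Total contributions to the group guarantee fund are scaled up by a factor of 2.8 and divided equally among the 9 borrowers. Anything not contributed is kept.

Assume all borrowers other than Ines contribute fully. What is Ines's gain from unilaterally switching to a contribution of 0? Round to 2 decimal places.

17.91 dollars

Switching from a contribution of 26 to 0 lets Ines keep an extra 26 dollars, but lowers the group guarantee fund by 26, which costs Ines their own share of that drop: 2.8/9 × 26 = 8.09.
Net gain = 26 − 8.09 = 17.91. The private return per contributed unit (0.3111) is below 1, so free-riding is indeed the best response regardless of what the others do.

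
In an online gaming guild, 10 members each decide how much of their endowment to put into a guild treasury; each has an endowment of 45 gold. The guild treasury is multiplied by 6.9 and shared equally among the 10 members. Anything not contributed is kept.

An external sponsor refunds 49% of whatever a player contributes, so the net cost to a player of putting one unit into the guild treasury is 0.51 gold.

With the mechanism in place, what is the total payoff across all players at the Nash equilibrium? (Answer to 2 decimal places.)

3325.50 gold

Under the mechanism each unit contributed yields (6.9/10) / 0.51 = 1.3529 back to its contributor per unit of net cost, which exceeds 1, making full contribution the dominant choice for everyone.
So the Nash equilibrium is full contribution by all 10; the group earns 10 × (45 × 0.49 + 6.9 × 45) = 3325.50.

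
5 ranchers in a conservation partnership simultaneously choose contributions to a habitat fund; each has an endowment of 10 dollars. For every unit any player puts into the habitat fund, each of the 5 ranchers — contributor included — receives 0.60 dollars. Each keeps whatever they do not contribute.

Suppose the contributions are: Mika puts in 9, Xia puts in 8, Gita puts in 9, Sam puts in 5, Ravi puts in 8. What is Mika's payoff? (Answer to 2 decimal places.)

Total contributed: 9 + 8 + 9 + 5 + 8 = 39.
Each receives 0.60 × 39 = 23.40 from the habitat fund.
Mika keeps 10 − 9 = 1, so Mika's payoff is 1 + 23.40 = 24.40.

24.40 dollars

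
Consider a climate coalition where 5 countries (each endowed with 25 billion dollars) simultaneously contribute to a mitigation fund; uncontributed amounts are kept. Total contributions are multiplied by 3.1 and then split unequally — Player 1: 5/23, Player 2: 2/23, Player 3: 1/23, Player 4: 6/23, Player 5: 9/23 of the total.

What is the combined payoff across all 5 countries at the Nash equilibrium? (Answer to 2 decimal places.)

177.50 billion dollars

For player j, contributing a unit is worthwhile iff 3.1 × (j's share) ≥ 1, i.e. iff j's share is at least 0.3226.
Only Player 5 (9/23) clears that bar, contributing 25; the remaining 4 contribute 0. Total contributed: 25.
The mitigation fund pays out 3.1 × 25 = 77.50 in total (split across the unequal shares, but the aggregate is all that matters for the group sum).
The 4 free-riders keep 25 each, adding 100. Group total = 100 + 77.50 = 177.50.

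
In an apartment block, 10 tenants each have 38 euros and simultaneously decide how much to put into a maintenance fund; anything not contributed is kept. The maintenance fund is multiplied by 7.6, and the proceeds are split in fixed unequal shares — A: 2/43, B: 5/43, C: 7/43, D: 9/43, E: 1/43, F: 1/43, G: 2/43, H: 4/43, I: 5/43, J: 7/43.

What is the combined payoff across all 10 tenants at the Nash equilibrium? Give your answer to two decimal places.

1132.40 euros

Each unit j contributes comes back to j as 7.6 × (j's share), so j prefers to contribute only if that share exceeds 1/7.6 = 0.1316; otherwise keeping the unit dominates.
C, D and J clear that bar, contributing 38 each; the remaining 7 contribute 0. Total contributed: 114.
The maintenance fund pays out 7.6 × 114 = 866.40 in total (split across the unequal shares, but the aggregate is all that matters for the group sum).
The 7 free-riders keep 38 each, adding 266. Group total = 266 + 866.40 = 1132.40.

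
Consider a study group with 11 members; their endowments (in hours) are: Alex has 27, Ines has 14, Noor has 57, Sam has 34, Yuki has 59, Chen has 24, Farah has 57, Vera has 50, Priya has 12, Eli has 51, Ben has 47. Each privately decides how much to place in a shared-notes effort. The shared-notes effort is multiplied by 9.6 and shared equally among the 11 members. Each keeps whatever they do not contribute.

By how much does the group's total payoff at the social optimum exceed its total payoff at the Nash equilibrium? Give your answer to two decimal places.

The private return per contributed unit is 9.6/11 = 0.8727 < 1 for every player regardless of endowment, so the Nash equilibrium is zero contribution and the group total is Σ E_j = 27 + 14 + 57 + 34 + 59 + 24 + 57 + 50 + 12 + 51 + 47 = 432.
Each contributed unit returns 9.600 to the group, so the social optimum is full contribution by everyone: group total = 9.600 × 432 = 4147.20.
Efficiency loss = (9.600 − 1) × 432 = 3715.20.

3715.20 hours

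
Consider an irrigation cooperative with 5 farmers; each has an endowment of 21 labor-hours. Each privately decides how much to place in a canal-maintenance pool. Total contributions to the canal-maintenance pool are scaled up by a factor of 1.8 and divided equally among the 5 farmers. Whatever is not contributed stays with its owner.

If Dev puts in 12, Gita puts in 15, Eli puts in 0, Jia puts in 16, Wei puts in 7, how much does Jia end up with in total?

Total contributed: 12 + 15 + 0 + 16 + 7 = 50.
Each receives 1.8 × 50 / 5 = 18.00 from the canal-maintenance pool.
Jia keeps 21 − 16 = 5, so Jia's payoff is 5 + 18.00 = 23.00.

23.00 labor-hours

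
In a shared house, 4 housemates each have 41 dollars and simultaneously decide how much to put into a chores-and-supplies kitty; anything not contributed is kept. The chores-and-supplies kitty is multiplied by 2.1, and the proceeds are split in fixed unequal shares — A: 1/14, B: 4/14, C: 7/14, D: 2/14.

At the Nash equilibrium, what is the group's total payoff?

209.10 dollars

For player j, contributing a unit is worthwhile iff 2.1 × (j's share) ≥ 1, i.e. iff j's share is at least 0.4762.
Only C (7/14) clears that bar, contributing 41; the remaining 3 contribute 0. Total contributed: 41.
The chores-and-supplies kitty pays out 2.1 × 41 = 86.10 in total (split across the unequal shares, but the aggregate is all that matters for the group sum).
The 3 free-riders keep 41 each, adding 123. Group total = 123 + 86.10 = 209.10.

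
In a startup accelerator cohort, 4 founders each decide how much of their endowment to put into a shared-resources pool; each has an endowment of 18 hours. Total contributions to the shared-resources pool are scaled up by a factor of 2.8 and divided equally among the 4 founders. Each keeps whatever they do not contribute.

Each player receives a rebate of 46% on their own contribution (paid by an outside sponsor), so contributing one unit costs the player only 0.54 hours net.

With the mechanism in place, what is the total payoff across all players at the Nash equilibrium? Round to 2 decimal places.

234.72 hours

The effective private return per unit is now (2.8/4) / 0.54 = 1.2963 > 1, so every player's dominant strategy flips to full contribution.
At the Nash equilibrium everyone contributes 18. Group total payoff = 4 × (18 × 0.46 + 2.8 × 18) = 234.72.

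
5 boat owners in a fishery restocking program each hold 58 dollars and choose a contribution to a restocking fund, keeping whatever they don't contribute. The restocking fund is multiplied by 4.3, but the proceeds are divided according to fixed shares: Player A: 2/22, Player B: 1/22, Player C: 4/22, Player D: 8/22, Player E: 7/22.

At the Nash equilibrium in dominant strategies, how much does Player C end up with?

148.69 dollars

Player j's private return per contributed unit is 4.3 × (j's share). Contributing is weakly dominant for j when that share is at least 1/4.3 = 0.2326, and contributing 0 is dominant otherwise.
The shares above 0.2326 belong to Player D and Player E, contributing 58 each; the remaining 3 contribute 0. Total contributed: 116.
Player C keeps 58 and receives 4.3 × 116 × 4/22 = 90.69 from the restocking fund, for a payoff of 148.69.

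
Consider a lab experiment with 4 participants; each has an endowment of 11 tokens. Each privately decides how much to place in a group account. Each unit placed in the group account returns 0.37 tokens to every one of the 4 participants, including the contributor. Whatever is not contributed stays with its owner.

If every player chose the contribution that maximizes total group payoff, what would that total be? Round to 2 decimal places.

65.12 tokens

Each contributed unit returns 1.480 to the group as a whole (0.37 to each of 4 players), which exceeds 1, so the social optimum is full contribution: group total = 1.480 × 44 = 65.12.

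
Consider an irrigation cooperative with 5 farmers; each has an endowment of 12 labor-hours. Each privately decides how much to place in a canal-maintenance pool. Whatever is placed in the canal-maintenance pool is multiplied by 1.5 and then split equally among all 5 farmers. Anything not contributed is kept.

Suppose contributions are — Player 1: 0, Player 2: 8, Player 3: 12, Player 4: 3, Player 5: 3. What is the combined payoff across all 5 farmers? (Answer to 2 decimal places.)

Total contributed: 0 + 8 + 12 + 3 + 3 = 26; total kept: 5 × 12 − 26 = 34.
The canal-maintenance pool pays out 1.5 × 26 = 39.00 in aggregate.
Group total = 34 + 39.00 = 73.00.

73.00 labor-hours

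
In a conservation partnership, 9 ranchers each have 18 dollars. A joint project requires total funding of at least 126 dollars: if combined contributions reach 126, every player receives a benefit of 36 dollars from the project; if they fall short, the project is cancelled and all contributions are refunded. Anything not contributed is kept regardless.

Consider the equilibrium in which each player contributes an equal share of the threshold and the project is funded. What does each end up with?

40 dollars

Equal share of the threshold: 126/9 = 14.
At this profile no one gains by cutting their contribution: any cut drops the total below 126, the project is cancelled, contributions are refunded, and the deviator ends with 18, which is less than 18 − 14 + 36 = 40. Contributing more than 14 just wastes the excess. So contributing exactly 14 is a best response.
Each player's payoff: 18 − 14 + 36 = 40.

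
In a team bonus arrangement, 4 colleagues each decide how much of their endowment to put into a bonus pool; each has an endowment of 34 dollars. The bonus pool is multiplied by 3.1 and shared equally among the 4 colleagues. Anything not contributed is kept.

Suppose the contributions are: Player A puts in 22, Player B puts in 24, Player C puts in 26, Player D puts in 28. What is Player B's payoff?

Total contributed: 22 + 24 + 26 + 28 = 100.
Each receives 3.1 × 100 / 4 = 77.50 from the bonus pool.
Player B keeps 34 − 24 = 10, so Player B's payoff is 10 + 77.50 = 87.50.

87.50 dollars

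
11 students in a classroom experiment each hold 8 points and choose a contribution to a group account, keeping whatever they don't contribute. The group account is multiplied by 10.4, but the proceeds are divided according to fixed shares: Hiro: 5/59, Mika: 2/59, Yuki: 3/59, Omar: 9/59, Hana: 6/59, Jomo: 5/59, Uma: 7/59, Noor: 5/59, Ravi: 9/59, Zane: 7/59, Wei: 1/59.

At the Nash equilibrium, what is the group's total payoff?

464.00 points

Player j's private return per contributed unit is 10.4 × (j's share). Contributing is weakly dominant for j when that share is at least 1/10.4 = 0.0962, and contributing 0 is dominant otherwise.
Omar, Hana, Uma, Ravi and Zane are above the threshold, contributing 8 each; the remaining 6 contribute 0. Total contributed: 40.
The group account pays out 10.4 × 40 = 416.00 in total (split across the unequal shares, but the aggregate is all that matters for the group sum).
The 6 free-riders keep 8 each, adding 48. Group total = 48 + 416.00 = 464.00.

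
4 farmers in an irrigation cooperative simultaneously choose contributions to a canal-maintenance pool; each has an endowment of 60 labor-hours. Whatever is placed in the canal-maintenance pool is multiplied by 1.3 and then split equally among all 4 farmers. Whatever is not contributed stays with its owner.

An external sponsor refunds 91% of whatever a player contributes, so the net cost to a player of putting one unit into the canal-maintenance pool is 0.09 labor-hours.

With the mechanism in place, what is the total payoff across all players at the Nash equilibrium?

Under the mechanism each unit contributed yields (1.3/4) / 0.09 = 3.6111 back to its contributor per unit of net cost, which exceeds 1, making full contribution the dominant choice for everyone.
At the Nash equilibrium everyone contributes 60. Group total payoff = 4 × (60 × 0.91 + 1.3 × 60) = 530.40.

530.40 labor-hours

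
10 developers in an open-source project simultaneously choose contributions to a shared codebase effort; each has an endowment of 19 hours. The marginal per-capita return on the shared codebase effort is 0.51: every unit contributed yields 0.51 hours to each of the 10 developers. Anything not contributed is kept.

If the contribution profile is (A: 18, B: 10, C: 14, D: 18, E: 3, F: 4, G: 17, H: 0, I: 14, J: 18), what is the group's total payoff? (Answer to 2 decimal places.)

Total contributed: 18 + 10 + 14 + 18 + 3 + 4 + 17 + 0 + 14 + 18 = 116; total kept: 10 × 19 − 116 = 74.
The shared codebase effort pays out 0.51 × 10 × 116 = 591.60 in aggregate.
Group total = 74 + 591.60 = 665.60.

665.60 hours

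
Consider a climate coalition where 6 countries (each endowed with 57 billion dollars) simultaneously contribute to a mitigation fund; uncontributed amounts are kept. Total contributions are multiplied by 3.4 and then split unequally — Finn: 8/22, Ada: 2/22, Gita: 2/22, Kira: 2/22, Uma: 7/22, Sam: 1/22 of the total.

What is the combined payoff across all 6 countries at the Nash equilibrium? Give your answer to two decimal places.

615.60 billion dollars

Player j's private return per contributed unit is 3.4 × (j's share). Contributing is weakly dominant for j when that share is at least 1/3.4 = 0.2941, and contributing 0 is dominant otherwise.
Finn and Uma clear that bar, contributing 57 each; the remaining 4 contribute 0. Total contributed: 114.
The mitigation fund pays out 3.4 × 114 = 387.60 in total (split across the unequal shares, but the aggregate is all that matters for the group sum).
The 4 free-riders keep 57 each, adding 228. Group total = 228 + 387.60 = 615.60.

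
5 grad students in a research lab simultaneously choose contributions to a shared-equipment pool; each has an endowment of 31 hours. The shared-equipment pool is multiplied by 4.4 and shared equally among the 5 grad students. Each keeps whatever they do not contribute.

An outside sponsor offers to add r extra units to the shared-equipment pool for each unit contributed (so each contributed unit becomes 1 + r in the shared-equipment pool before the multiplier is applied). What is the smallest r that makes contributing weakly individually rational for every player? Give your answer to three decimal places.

0.136

With matching at rate r, one contributed unit becomes (1 + r) in the shared-equipment pool and returns 4.4 × (1 + r) / 5 to the contributor.
Setting this equal to 1: 1 + r = 5/4.4 = 1.1364.
So the minimum matching rate is r = 1.1364 − 1 = 0.136.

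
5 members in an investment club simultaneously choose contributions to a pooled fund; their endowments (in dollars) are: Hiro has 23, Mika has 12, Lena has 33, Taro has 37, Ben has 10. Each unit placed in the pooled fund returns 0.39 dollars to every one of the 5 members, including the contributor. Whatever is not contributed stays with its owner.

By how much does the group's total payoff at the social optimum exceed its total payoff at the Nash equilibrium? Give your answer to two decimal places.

The private return per contributed unit is 0.39 < 1 for everyone, so the Nash equilibrium is zero contribution and the group total is Σ E_j = 23 + 12 + 33 + 37 + 10 = 115.
Each contributed unit returns 1.950 to the group, so the social optimum is full contribution by everyone: group total = 1.950 × 115 = 224.25.
Efficiency loss = (1.950 − 1) × 115 = 109.25.

109.25 dollars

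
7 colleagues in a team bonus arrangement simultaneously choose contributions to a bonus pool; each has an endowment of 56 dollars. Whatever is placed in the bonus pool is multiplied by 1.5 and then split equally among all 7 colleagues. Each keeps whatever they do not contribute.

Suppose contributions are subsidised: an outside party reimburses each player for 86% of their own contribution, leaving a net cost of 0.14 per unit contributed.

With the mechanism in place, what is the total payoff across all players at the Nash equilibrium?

With the mechanism, a contributed unit returns (1.5/7) / 0.14 = 1.5306 per unit of net cost to the contributor — now above 1 — so contributing fully is weakly dominant for every player.
So the Nash equilibrium is full contribution by all 7; the group earns 7 × (56 × 0.86 + 1.5 × 56) = 925.12.

925.12 dollars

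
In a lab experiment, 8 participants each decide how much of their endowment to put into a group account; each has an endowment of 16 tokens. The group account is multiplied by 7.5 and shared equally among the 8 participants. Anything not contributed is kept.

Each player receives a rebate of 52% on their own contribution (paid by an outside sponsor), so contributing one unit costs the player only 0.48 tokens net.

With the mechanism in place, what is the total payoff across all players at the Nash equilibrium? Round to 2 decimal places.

1026.56 tokens

Under the mechanism each unit contributed yields (7.5/8) / 0.48 = 1.9531 back to its contributor per unit of net cost, which exceeds 1, making full contribution the dominant choice for everyone.
So the Nash equilibrium is full contribution by all 8; the group earns 8 × (16 × 0.52 + 7.5 × 16) = 1026.56.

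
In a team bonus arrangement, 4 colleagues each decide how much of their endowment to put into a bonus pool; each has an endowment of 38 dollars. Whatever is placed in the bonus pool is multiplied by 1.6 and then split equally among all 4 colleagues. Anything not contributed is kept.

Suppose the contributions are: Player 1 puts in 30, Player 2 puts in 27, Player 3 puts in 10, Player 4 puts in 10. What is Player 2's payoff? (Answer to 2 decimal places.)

Total contributed: 30 + 27 + 10 + 10 = 77.
Each receives 1.6 × 77 / 4 = 30.80 from the bonus pool.
Player 2 keeps 38 − 27 = 11, so Player 2's payoff is 11 + 30.80 = 41.80.

41.80 dollars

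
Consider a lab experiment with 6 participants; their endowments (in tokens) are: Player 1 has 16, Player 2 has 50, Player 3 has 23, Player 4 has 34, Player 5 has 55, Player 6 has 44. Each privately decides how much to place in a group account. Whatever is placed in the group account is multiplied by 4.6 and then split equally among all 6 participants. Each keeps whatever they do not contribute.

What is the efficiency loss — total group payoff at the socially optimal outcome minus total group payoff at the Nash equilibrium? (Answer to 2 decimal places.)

799.20 tokens

The private return per contributed unit is 4.6/6 = 0.7667 < 1 for every player regardless of endowment, so the Nash equilibrium is zero contribution and the group total is Σ E_j = 16 + 50 + 23 + 34 + 55 + 44 = 222.
Each contributed unit returns 4.600 to the group, so the social optimum is full contribution by everyone: group total = 4.600 × 222 = 1021.20.
Efficiency loss = (4.600 − 1) × 222 = 799.20.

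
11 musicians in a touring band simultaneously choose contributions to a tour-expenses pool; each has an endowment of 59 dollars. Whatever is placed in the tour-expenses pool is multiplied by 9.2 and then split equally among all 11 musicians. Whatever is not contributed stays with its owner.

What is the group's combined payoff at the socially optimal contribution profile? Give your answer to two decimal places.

Each contributed unit returns 9.200 to the group as a whole (0.8364 to each of 11 players), which exceeds 1, so the social optimum is full contribution: group total = 9.200 × 649 = 5970.80.

5970.80 dollars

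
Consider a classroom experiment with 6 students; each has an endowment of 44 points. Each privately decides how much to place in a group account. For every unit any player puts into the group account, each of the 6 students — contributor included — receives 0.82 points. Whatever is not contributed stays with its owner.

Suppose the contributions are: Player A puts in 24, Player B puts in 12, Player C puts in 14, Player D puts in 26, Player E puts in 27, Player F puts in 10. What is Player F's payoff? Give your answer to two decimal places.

126.66 points

Total contributed: 24 + 12 + 14 + 26 + 27 + 10 = 113.
Each receives 0.82 × 113 = 92.66 from the group account.
Player F keeps 44 − 10 = 34, so Player F's payoff is 34 + 92.66 = 126.66.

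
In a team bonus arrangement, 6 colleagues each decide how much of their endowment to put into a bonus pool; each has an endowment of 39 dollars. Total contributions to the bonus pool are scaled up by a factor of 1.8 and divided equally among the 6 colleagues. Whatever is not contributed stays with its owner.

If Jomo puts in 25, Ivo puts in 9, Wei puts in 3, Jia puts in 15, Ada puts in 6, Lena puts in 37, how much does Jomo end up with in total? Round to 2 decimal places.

42.50 dollars

Total contributed: 25 + 9 + 3 + 15 + 6 + 37 = 95.
Each receives 1.8 × 95 / 6 = 28.50 from the bonus pool.
Jomo keeps 39 − 25 = 14, so Jomo's payoff is 14 + 28.50 = 42.50.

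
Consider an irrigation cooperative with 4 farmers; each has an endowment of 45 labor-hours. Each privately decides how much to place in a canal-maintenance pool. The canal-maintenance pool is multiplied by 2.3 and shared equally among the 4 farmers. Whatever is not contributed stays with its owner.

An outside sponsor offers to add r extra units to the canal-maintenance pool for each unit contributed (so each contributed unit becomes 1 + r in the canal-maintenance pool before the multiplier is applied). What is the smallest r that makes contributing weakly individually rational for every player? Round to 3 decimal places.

0.739

With matching at rate r, one contributed unit becomes (1 + r) in the canal-maintenance pool and returns 2.3 × (1 + r) / 4 to the contributor.
Setting this equal to 1: 1 + r = 4/2.3 = 1.7391.
So the minimum matching rate is r = 1.7391 − 1 = 0.739.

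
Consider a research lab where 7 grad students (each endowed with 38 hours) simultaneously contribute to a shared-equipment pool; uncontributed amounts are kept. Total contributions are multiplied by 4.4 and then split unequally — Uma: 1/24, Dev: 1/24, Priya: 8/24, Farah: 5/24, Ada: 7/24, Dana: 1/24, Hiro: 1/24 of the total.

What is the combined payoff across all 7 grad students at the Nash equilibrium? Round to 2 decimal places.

Player j's private return per contributed unit is 4.4 × (j's share). Contributing is weakly dominant for j when that share is at least 1/4.4 = 0.2273, and contributing 0 is dominant otherwise.
The shares above 0.2273 belong to Priya and Ada, contributing 38 each; the remaining 5 contribute 0. Total contributed: 76.
The shared-equipment pool pays out 4.4 × 76 = 334.40 in total (split across the unequal shares, but the aggregate is all that matters for the group sum).
The 5 free-riders keep 38 each, adding 190. Group total = 190 + 334.40 = 524.40.

524.40 hours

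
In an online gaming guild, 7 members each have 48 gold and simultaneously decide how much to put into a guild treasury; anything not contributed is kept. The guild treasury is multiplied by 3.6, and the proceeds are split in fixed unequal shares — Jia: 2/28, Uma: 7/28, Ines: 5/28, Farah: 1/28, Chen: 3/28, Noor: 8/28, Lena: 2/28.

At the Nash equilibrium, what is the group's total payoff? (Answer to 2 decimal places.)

A player with share s gets back 3.6·s per unit contributed, so full contribution is dominant for anyone with s > 1/3.6 = 0.2778 and zero contribution is dominant for anyone below.
Only Noor (8/28) clears that bar, contributing 48; the remaining 6 contribute 0. Total contributed: 48.
The guild treasury pays out 3.6 × 48 = 172.80 in total (split across the unequal shares, but the aggregate is all that matters for the group sum).
The 6 free-riders keep 48 each, adding 288. Group total = 288 + 172.80 = 460.80.

460.80 gold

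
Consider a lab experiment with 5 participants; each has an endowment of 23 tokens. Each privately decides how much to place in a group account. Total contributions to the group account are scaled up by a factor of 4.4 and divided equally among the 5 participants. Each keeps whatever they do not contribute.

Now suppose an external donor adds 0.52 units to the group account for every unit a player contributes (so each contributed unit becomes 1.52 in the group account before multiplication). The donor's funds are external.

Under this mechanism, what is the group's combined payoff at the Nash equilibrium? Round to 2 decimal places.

769.12 tokens

The effective private return per unit is now 4.4 × 1.52 / 5 = 1.3376 > 1, so every player's dominant strategy flips to full contribution.
At the Nash equilibrium everyone contributes 23. Group total payoff = 4.4 × 1.52 × 115 = 769.12.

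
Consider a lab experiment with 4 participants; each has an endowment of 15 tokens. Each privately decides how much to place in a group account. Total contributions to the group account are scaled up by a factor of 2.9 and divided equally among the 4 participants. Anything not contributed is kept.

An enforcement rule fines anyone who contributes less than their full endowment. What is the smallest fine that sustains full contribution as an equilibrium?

4.13 tokens

Given the others contribute fully, the best deviation is to contribute 0 (any partial contribution still incurs the fine and gives up units whose private return 0.7250 is below 1).
Deviating from 15 to 0 saves 15 tokens but forfeits the deviator's share of the drop in the group account: 2.9/4 × 15 = 10.87.
So the deviation gain is 15 − 10.87 = 4.13, and the fine must be at least 4.13 tokens to wipe it out.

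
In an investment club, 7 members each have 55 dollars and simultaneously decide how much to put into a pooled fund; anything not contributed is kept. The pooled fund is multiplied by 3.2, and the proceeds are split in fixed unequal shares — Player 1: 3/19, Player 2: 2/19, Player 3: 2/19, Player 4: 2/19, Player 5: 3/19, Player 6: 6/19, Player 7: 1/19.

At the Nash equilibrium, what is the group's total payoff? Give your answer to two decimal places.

For player j, contributing a unit is worthwhile iff 3.2 × (j's share) ≥ 1, i.e. iff j's share is at least 0.3125.
The only share above 0.3125 is Player 6's 6/19, contributing 55; the remaining 6 contribute 0. Total contributed: 55.
The pooled fund pays out 3.2 × 55 = 176.00 in total (split across the unequal shares, but the aggregate is all that matters for the group sum).
The 6 free-riders keep 55 each, adding 330. Group total = 330 + 176.00 = 506.00.

506.00 dollars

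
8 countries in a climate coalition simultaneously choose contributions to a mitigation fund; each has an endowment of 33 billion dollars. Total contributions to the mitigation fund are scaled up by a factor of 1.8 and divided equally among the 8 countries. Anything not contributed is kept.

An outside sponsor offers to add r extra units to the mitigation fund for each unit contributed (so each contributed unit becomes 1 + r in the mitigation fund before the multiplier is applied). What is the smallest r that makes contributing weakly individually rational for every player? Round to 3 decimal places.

With matching at rate r, one contributed unit becomes (1 + r) in the mitigation fund and returns 1.8 × (1 + r) / 8 to the contributor.
Setting this equal to 1: 1 + r = 8/1.8 = 4.4444.
So the minimum matching rate is r = 4.4444 − 1 = 3.444.

3.444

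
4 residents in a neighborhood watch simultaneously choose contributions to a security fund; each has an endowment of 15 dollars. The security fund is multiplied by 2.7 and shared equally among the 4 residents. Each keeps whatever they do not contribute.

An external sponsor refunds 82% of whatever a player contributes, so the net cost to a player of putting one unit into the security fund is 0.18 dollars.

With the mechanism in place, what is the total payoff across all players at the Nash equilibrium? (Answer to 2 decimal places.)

211.20 dollars

With the mechanism, a contributed unit returns (2.7/4) / 0.18 = 3.7500 per unit of net cost to the contributor — now above 1 — so contributing fully is weakly dominant for every player.
So the Nash equilibrium is full contribution by all 4; the group earns 4 × (15 × 0.82 + 2.7 × 15) = 211.20.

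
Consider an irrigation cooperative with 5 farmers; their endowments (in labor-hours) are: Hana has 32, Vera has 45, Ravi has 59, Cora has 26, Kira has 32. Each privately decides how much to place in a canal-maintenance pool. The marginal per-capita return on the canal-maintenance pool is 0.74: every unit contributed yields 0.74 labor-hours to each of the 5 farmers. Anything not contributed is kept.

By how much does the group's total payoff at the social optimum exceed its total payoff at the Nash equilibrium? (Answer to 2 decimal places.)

523.80 labor-hours

The private return per contributed unit is 0.74 < 1 for everyone, so the Nash equilibrium is zero contribution and the group total is Σ E_j = 32 + 45 + 59 + 26 + 32 = 194.
Each contributed unit returns 3.700 to the group, so the social optimum is full contribution by everyone: group total = 3.700 × 194 = 717.80.
Efficiency loss = (3.700 − 1) × 194 = 523.80.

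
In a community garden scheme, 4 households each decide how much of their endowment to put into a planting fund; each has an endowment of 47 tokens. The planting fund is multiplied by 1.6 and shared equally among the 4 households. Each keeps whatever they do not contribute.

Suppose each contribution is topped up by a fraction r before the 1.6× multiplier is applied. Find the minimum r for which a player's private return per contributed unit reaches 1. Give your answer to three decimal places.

1.500

With matching at rate r, one contributed unit becomes (1 + r) in the planting fund and returns 1.6 × (1 + r) / 4 to the contributor.
Setting this equal to 1: 1 + r = 4/1.6 = 2.5000.
So the minimum matching rate is r = 2.5000 − 1 = 1.500.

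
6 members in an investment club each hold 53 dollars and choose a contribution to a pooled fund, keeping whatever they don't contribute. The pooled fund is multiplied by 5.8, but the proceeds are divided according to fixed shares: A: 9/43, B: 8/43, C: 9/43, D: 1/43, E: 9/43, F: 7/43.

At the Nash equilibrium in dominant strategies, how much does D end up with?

A player with share s gets back 5.8·s per unit contributed, so full contribution is dominant for anyone with s > 1/5.8 = 0.1724 and zero contribution is dominant for anyone below.
The shares above 0.1724 belong to A, B, C and E, contributing 53 each; the remaining 2 contribute 0. Total contributed: 212.
D keeps 53 and receives 5.8 × 212 × 1/43 = 28.60 from the pooled fund, for a payoff of 81.60.

81.60 dollars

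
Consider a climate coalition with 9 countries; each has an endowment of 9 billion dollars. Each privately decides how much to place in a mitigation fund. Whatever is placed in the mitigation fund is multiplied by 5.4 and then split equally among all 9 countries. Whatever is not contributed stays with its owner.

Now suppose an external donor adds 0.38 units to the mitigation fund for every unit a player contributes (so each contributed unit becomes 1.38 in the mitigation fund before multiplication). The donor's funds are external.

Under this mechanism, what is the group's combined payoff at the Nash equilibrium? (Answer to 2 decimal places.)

With the mechanism, a contributed unit returns 5.4 × 1.38 / 9 = 0.8280 per unit of net cost — still below 1 — so contributing 0 remains dominant for every player.
Everyone keeps their endowment and the group total is 9 × 9 = 81.

81.00 billion dollars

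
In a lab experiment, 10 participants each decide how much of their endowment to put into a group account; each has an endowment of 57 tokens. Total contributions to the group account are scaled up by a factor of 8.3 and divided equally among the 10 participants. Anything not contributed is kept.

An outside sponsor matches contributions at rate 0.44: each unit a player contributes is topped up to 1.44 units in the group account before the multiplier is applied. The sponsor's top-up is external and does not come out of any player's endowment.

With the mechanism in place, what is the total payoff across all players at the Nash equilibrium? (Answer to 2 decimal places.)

6812.64 tokens

With the mechanism, a contributed unit returns 8.3 × 1.44 / 10 = 1.1952 per unit of net cost to the contributor — now above 1 — so contributing fully is weakly dominant for every player.
So the Nash equilibrium is full contribution by all 10; the group earns 8.3 × 1.44 × 570 = 6812.64.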